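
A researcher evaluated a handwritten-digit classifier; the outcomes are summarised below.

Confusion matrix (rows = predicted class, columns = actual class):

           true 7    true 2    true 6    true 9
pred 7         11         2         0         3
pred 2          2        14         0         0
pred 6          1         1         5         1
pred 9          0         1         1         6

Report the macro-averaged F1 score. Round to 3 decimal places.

Per-class F1 score (2·TP/(2·TP+FP+FN)):
  7: TP=11, FP=2+0+3=5, FN=2+1+0=3 → 22/30 = 0.7333
  2: TP=14, FP=2+0+0=2, FN=2+1+1=4 → 28/34 = 0.8235
  6: TP=5, FP=1+1+1=3, FN=0+0+1=1 → 10/14 = 0.7143
  9: TP=6, FP=0+1+1=2, FN=3+0+1=4 → 12/18 = 0.6667
Macro-F1 score = mean = (0.7333 + 0.8235 + 0.7143 + 0.6667) / 4 = 0.734

0.734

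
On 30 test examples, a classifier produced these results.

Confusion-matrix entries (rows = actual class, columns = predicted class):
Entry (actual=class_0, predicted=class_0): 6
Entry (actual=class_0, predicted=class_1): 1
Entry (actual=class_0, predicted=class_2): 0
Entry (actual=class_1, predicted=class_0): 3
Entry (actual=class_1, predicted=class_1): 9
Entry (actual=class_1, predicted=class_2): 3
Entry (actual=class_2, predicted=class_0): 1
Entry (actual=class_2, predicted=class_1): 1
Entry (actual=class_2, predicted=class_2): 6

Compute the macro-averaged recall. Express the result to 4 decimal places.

Per-class recall (TP/(TP+FN)):
  class_0: TP=6, FN=1+0=1 → 6/7 = 0.85714
  class_1: TP=9, FN=3+3=6 → 9/15 = 0.60000
  class_2: TP=6, FN=1+1=2 → 6/8 = 0.75000
Macro-recall = mean = (0.85714 + 0.60000 + 0.75000) / 3 = 0.7357

0.7357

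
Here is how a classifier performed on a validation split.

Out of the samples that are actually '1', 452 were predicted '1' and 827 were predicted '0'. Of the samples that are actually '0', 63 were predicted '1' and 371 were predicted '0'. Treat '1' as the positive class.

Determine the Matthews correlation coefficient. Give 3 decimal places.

0.198

MCC = (TP·TN − FP·FN) / √((TP+FP)(TP+FN)(TN+FP)(TN+FN))
Numerator = 452·371 − 63·827 = 115591
Denominator = √(515·1279·434·1198) = √342471409420 = 585210.5684
MCC = 115591 / 585210.5684 = 0.198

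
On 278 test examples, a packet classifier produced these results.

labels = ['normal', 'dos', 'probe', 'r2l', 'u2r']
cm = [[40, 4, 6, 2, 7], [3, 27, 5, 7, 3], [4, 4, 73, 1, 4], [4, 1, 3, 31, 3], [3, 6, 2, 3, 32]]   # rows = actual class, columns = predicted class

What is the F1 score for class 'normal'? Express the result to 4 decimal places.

0.7080

F1 score = 2·TP/(2·TP+FP+FN).
normal: TP=40, FP=3+4+4+3=14, FN=4+6+2+7=19 → 80/113 = 0.70796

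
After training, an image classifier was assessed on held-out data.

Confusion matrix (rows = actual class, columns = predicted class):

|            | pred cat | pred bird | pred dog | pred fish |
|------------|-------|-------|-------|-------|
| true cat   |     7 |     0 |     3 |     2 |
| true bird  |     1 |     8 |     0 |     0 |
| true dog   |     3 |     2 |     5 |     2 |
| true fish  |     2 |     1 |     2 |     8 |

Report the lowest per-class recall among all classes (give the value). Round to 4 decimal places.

0.4167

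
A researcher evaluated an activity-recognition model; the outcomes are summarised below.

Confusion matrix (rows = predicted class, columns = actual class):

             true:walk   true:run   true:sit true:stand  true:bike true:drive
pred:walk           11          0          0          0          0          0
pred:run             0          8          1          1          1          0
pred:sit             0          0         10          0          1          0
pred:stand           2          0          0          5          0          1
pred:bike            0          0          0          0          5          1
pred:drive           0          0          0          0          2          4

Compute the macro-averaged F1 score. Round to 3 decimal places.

Per-class F1 score (2·TP/(2·TP+FP+FN)):
  walk: TP=11, FP=0+0+0+0+0=0, FN=0+0+2+0+0=2 → 22/24 = 0.9167
  run: TP=8, FP=0+1+1+1+0=3, FN=0+0+0+0+0=0 → 16/19 = 0.8421
  sit: TP=10, FP=0+0+0+1+0=1, FN=0+1+0+0+0=1 → 20/22 = 0.9091
  stand: TP=5, FP=2+0+0+0+1=3, FN=0+1+0+0+0=1 → 10/14 = 0.7143
  bike: TP=5, FP=0+0+0+0+1=1, FN=0+1+1+0+2=4 → 10/15 = 0.6667
  drive: TP=4, FP=0+0+0+0+2=2, FN=0+0+0+1+1=2 → 8/12 = 0.6667
Macro-F1 score = mean = (0.9167 + 0.8421 + 0.9091 + 0.7143 + 0.6667 + 0.6667) / 6 = 0.786

0.786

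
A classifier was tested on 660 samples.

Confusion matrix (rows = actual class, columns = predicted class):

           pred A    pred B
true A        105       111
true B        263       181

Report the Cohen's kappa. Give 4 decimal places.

Observed agreement pₒ = trace/N = 286/660 = 0.43333
Expected agreement pₑ = Σ (rowᵢ·colᵢ)/N² = (216·368 + 444·292)/660² = 0.48011
κ = (pₒ − pₑ)/(1 − pₑ) = (0.43333 − 0.48011)/(1 − 0.48011) = -0.0900

-0.0900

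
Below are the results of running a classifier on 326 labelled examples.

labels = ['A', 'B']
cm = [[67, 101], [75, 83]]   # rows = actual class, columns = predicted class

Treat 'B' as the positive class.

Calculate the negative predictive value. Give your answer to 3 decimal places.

0.472

NPV = TN/(TN+FN) = 67/(67+75) = 0.472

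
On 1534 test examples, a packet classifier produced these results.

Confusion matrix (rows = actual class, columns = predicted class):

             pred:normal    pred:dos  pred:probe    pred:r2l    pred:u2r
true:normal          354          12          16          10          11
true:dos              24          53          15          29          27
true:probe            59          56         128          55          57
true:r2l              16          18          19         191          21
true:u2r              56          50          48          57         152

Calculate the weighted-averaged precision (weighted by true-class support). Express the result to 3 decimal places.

Per-class precision (TP/(TP+FP)):
  normal: TP=354, FP=24+59+16+56=155 → 354/509 = 0.6955
  dos: TP=53, FP=12+56+18+50=136 → 53/189 = 0.2804
  probe: TP=128, FP=16+15+19+48=98 → 128/226 = 0.5664
  r2l: TP=191, FP=10+29+55+57=151 → 191/342 = 0.5585
  u2r: TP=152, FP=11+27+57+21=116 → 152/268 = 0.5672
Weighted-precision = Σ (supportᵢ/N)·precisionᵢ with N=1534: (403/1534)·0.6955 + (148/1534)·0.2804 + (355/1534)·0.5664 + (265/1534)·0.5585 + (363/1534)·0.5672 = 0.572

0.572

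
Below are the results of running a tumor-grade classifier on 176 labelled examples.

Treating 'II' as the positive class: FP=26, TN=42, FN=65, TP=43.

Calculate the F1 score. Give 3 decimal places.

Precision = TP/(TP+FP) = 43/69 = 0.6232
Recall = TP/(TP+FN) = 43/108 = 0.3981
F1 = 2·TP/(2·TP+FP+FN) = 86/177 = 0.486

0.486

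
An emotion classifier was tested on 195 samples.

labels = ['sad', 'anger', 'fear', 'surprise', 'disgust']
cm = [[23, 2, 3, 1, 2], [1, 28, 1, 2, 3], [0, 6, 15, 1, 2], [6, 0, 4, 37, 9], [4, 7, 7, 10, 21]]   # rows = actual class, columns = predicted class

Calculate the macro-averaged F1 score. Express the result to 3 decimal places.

0.632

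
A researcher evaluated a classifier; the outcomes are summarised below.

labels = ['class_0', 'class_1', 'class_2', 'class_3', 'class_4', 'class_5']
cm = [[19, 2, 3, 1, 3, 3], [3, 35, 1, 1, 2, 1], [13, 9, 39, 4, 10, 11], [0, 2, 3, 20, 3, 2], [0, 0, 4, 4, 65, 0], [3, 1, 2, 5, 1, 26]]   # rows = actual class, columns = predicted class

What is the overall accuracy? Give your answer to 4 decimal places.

0.6777

Accuracy = trace / total = (19+35+39+20+65+26=204) / 301 = 204/301 = 0.6777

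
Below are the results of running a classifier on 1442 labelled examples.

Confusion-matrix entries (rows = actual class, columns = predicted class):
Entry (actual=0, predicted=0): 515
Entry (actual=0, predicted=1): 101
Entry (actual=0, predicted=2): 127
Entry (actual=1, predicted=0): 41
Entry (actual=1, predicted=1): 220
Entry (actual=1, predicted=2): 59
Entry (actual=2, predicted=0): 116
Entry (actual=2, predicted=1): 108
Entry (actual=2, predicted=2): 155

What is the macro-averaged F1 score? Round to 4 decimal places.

Per-class F1 score (2·TP/(2·TP+FP+FN)):
  0: TP=515, FP=41+116=157, FN=101+127=228 → 1030/1415 = 0.72792
  1: TP=220, FP=101+108=209, FN=41+59=100 → 440/749 = 0.58745
  2: TP=155, FP=127+59=186, FN=116+108=224 → 310/720 = 0.43056
Macro-F1 score = mean = (0.72792 + 0.58745 + 0.43056) / 3 = 0.5820

0.5820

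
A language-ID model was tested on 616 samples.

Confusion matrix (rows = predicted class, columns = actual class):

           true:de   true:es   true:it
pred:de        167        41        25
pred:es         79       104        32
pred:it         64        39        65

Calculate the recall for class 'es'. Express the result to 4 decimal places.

0.5652

One-vs-rest for 'es': TP = diagonal; FP = other classes predicted 'es'; FN = 'es' predicted as other.
recall = TP/(TP+FN).
es: TP=104, FN=41+39=80 → 104/184 = 0.56522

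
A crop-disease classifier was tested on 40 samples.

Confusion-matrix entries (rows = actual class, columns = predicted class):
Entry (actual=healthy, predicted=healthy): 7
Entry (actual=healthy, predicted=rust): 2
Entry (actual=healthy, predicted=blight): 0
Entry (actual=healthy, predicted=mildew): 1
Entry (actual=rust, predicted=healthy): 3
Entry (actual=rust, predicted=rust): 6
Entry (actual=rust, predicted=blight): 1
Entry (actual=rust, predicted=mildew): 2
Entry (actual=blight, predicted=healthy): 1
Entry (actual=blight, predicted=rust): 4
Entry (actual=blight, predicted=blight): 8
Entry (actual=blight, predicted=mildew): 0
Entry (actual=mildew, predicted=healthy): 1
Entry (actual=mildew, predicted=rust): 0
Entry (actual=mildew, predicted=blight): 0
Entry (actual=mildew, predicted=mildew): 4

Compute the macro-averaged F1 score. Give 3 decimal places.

0.633

Per-class F1 score (2·TP/(2·TP+FP+FN)):
  healthy: TP=7, FP=3+1+1=5, FN=2+0+1=3 → 14/22 = 0.6364
  rust: TP=6, FP=2+4+0=6, FN=3+1+2=6 → 12/24 = 0.5000
  blight: TP=8, FP=0+1+0=1, FN=1+4+0=5 → 16/22 = 0.7273
  mildew: TP=4, FP=1+2+0=3, FN=1+0+0=1 → 8/12 = 0.6667
Macro-F1 score = mean = (0.6364 + 0.5000 + 0.7273 + 0.6667) / 4 = 0.633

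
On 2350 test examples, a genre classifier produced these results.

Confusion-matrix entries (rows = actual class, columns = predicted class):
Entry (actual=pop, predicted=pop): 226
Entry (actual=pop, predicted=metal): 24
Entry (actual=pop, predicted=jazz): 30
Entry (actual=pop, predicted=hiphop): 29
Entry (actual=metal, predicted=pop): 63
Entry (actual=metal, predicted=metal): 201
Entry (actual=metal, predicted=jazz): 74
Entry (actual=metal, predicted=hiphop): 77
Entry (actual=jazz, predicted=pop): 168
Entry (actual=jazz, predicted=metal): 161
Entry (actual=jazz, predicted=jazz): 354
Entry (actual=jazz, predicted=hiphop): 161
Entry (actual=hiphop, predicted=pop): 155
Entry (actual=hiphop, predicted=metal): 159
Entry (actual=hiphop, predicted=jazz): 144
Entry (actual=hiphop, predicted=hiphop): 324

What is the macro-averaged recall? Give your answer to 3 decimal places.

Per-class recall (TP/(TP+FN)):
  pop: TP=226, FN=24+30+29=83 → 226/309 = 0.7314
  metal: TP=201, FN=63+74+77=214 → 201/415 = 0.4843
  jazz: TP=354, FN=168+161+161=490 → 354/844 = 0.4194
  hiphop: TP=324, FN=155+159+144=458 → 324/782 = 0.4143
Macro-recall = mean = (0.7314 + 0.4843 + 0.4194 + 0.4143) / 4 = 0.512

0.512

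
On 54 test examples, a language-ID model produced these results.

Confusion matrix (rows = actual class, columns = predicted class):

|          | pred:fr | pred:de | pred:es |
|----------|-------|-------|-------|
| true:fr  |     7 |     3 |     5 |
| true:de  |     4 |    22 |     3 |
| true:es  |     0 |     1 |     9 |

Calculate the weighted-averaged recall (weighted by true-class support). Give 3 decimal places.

0.704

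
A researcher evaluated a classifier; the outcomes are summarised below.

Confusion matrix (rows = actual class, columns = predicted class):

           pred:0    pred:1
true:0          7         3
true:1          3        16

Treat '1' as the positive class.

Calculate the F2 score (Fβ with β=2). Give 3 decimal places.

Fβ = (1+β²)·TP / ((1+β²)·TP + β²·FN + FP), with β²=4
= 5·16 / (5·16 + 4·3 + 3) = 0.842

0.842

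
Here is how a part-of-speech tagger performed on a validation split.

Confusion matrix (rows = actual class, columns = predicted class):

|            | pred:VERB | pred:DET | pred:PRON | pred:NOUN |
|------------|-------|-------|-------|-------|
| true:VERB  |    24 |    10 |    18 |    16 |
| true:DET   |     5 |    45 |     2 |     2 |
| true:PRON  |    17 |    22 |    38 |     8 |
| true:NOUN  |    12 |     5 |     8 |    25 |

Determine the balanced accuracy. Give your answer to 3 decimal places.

Balanced accuracy = mean of per-class recall.
  VERB: recall = 24/68 = 0.3529
  DET: recall = 45/54 = 0.8333
  PRON: recall = 38/85 = 0.4471
  NOUN: recall = 25/50 = 0.5000
Mean = (0.3529 + 0.8333 + 0.4471 + 0.5000) / 4 = 0.533

0.533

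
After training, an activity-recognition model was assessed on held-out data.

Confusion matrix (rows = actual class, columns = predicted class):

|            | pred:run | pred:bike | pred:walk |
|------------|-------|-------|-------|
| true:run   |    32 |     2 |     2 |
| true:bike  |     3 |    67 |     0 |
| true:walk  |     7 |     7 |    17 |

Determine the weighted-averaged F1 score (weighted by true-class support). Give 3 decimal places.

Per-class F1 score (2·TP/(2·TP+FP+FN)):
  run: TP=32, FP=3+7=10, FN=2+2=4 → 64/78 = 0.8205
  bike: TP=67, FP=2+7=9, FN=3+0=3 → 134/146 = 0.9178
  walk: TP=17, FP=2+0=2, FN=7+7=14 → 34/50 = 0.6800
Weighted-F1 score = Σ (supportᵢ/N)·F1 scoreᵢ with N=137: (36/137)·0.8205 + (70/137)·0.9178 + (31/137)·0.6800 = 0.838

0.838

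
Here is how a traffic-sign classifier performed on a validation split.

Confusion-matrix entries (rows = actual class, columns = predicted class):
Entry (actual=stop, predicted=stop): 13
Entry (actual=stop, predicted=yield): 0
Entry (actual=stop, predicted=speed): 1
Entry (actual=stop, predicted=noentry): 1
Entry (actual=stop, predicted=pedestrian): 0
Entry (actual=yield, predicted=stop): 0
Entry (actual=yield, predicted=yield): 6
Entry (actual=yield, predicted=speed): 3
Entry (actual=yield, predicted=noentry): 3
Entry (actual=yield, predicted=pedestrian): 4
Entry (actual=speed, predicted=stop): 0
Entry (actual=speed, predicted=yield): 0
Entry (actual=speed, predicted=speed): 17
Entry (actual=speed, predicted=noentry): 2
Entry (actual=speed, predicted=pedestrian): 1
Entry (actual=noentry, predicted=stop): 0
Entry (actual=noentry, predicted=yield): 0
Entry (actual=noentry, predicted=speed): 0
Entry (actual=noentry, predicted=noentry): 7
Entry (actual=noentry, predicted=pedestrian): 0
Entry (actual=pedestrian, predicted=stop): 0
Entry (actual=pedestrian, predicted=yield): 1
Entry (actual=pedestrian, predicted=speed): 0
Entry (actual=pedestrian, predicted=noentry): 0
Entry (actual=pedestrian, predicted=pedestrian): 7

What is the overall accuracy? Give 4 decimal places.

0.7576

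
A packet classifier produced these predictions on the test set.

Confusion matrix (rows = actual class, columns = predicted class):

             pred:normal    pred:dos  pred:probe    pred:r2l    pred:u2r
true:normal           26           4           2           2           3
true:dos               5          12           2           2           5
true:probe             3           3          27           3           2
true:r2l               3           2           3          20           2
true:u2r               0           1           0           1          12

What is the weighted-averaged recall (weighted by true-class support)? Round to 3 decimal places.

0.669

Per-class recall (TP/(TP+FN)):
  normal: TP=26, FN=4+2+2+3=11 → 26/37 = 0.7027
  dos: TP=12, FN=5+2+2+5=14 → 12/26 = 0.4615
  probe: TP=27, FN=3+3+3+2=11 → 27/38 = 0.7105
  r2l: TP=20, FN=3+2+3+2=10 → 20/30 = 0.6667
  u2r: TP=12, FN=0+1+0+1=2 → 12/14 = 0.8571
Weighted-recall = Σ (supportᵢ/N)·recallᵢ with N=145: (37/145)·0.7027 + (26/145)·0.4615 + (38/145)·0.7105 + (30/145)·0.6667 + (14/145)·0.8571 = 0.669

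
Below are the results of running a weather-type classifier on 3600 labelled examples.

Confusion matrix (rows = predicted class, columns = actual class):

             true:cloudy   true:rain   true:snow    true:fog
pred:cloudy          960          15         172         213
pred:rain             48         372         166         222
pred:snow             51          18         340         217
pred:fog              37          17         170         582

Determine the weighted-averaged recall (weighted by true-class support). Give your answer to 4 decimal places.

Per-class recall (TP/(TP+FN)):
  cloudy: TP=960, FN=48+51+37=136 → 960/1096 = 0.87591
  rain: TP=372, FN=15+18+17=50 → 372/422 = 0.88152
  snow: TP=340, FN=172+166+170=508 → 340/848 = 0.40094
  fog: TP=582, FN=213+222+217=652 → 582/1234 = 0.47164
Weighted-recall = Σ (supportᵢ/N)·recallᵢ with N=3600: (1096/3600)·0.87591 + (422/3600)·0.88152 + (848/3600)·0.40094 + (1234/3600)·0.47164 = 0.6261

0.6261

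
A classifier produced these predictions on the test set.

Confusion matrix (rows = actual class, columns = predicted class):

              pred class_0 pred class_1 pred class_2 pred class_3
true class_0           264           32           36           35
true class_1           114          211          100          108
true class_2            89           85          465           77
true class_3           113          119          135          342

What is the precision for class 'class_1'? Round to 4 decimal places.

precision = TP/(TP+FP).
class_1: TP=211, FP=32+85+119=236 → 211/447 = 0.47204

0.4720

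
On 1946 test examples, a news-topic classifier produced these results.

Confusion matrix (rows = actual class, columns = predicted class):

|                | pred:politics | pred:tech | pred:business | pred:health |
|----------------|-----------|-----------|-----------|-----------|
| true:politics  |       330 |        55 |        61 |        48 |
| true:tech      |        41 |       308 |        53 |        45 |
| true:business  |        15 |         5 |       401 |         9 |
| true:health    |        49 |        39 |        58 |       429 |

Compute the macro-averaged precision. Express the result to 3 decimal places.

Per-class precision (TP/(TP+FP)):
  politics: TP=330, FP=41+15+49=105 → 330/435 = 0.7586
  tech: TP=308, FP=55+5+39=99 → 308/407 = 0.7568
  business: TP=401, FP=61+53+58=172 → 401/573 = 0.6998
  health: TP=429, FP=48+45+9=102 → 429/531 = 0.8079
Macro-precision = mean = (0.7586 + 0.7568 + 0.6998 + 0.8079) / 4 = 0.756

0.756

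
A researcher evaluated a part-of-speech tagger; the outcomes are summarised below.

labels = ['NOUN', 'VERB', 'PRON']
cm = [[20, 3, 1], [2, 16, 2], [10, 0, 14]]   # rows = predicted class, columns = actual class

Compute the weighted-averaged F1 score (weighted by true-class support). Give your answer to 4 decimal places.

0.7361

Per-class F1 score (2·TP/(2·TP+FP+FN)):
  NOUN: TP=20, FP=3+1=4, FN=2+10=12 → 40/56 = 0.71429
  VERB: TP=16, FP=2+2=4, FN=3+0=3 → 32/39 = 0.82051
  PRON: TP=14, FP=10+0=10, FN=1+2=3 → 28/41 = 0.68293
Weighted-F1 score = Σ (supportᵢ/N)·F1 scoreᵢ with N=68: (32/68)·0.71429 + (19/68)·0.82051 + (17/68)·0.68293 = 0.7361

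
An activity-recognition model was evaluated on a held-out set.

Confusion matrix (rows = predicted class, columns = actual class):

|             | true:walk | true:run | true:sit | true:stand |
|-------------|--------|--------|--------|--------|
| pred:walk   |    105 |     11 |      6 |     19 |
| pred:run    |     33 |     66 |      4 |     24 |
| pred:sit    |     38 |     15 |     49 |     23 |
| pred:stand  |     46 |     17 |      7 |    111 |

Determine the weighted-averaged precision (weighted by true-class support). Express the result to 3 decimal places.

Per-class precision (TP/(TP+FP)):
  walk: TP=105, FP=11+6+19=36 → 105/141 = 0.7447
  run: TP=66, FP=33+4+24=61 → 66/127 = 0.5197
  sit: TP=49, FP=38+15+23=76 → 49/125 = 0.3920
  stand: TP=111, FP=46+17+7=70 → 111/181 = 0.6133
Weighted-precision = Σ (supportᵢ/N)·precisionᵢ with N=574: (222/574)·0.7447 + (109/574)·0.5197 + (66/574)·0.3920 + (177/574)·0.6133 = 0.621

0.621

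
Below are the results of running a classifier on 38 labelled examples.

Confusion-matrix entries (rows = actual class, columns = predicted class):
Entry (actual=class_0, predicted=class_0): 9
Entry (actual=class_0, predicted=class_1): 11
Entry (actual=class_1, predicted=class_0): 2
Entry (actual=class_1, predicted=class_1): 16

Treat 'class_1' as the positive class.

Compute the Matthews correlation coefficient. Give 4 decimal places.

0.3731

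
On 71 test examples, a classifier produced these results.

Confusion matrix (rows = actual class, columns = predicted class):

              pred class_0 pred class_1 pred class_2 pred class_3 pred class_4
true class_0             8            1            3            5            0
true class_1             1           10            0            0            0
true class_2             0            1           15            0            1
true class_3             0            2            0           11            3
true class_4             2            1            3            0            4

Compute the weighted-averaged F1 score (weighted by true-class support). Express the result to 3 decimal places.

0.663

Per-class F1 score (2·TP/(2·TP+FP+FN)):
  class_0: TP=8, FP=1+0+0+2=3, FN=1+3+5+0=9 → 16/28 = 0.5714
  class_1: TP=10, FP=1+1+2+1=5, FN=1+0+0+0=1 → 20/26 = 0.7692
  class_2: TP=15, FP=3+0+0+3=6, FN=0+1+0+1=2 → 30/38 = 0.7895
  class_3: TP=11, FP=5+0+0+0=5, FN=0+2+0+3=5 → 22/32 = 0.6875
  class_4: TP=4, FP=0+0+1+3=4, FN=2+1+3+0=6 → 8/18 = 0.4444
Weighted-F1 score = Σ (supportᵢ/N)·F1 scoreᵢ with N=71: (17/71)·0.5714 + (11/71)·0.7692 + (17/71)·0.7895 + (16/71)·0.6875 + (10/71)·0.4444 = 0.663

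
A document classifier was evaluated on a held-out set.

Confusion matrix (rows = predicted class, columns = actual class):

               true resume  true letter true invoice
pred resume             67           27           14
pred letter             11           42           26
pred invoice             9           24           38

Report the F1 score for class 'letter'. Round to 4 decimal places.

0.4884

One-vs-rest for 'letter': TP = diagonal; FP = other classes predicted 'letter'; FN = 'letter' predicted as other.
F1 score = 2·TP/(2·TP+FP+FN).
letter: TP=42, FP=11+26=37, FN=27+24=51 → 84/172 = 0.48837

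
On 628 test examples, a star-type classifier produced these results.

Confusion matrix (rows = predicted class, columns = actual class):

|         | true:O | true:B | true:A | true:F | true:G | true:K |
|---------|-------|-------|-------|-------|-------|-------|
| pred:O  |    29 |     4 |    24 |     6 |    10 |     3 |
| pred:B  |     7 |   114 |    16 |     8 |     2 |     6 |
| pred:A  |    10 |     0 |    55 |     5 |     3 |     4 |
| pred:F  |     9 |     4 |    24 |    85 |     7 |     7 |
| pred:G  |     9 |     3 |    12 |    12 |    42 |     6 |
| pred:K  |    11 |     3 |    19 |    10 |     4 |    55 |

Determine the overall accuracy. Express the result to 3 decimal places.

0.605

Accuracy = trace / total = (29+114+55+85+42+55=380) / 628 = 380/628 = 0.605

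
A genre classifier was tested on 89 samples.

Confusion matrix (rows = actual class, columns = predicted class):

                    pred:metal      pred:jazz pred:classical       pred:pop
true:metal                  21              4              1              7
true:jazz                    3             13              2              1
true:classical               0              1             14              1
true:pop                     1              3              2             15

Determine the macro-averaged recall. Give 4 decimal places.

0.7275

Per-class recall (TP/(TP+FN)):
  metal: TP=21, FN=4+1+7=12 → 21/33 = 0.63636
  jazz: TP=13, FN=3+2+1=6 → 13/19 = 0.68421
  classical: TP=14, FN=0+1+1=2 → 14/16 = 0.87500
  pop: TP=15, FN=1+3+2=6 → 15/21 = 0.71429
Macro-recall = mean = (0.63636 + 0.68421 + 0.87500 + 0.71429) / 4 = 0.7275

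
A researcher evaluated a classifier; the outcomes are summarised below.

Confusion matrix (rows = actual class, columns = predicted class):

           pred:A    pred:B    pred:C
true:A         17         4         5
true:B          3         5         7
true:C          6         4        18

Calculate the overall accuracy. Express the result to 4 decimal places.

0.5797

Accuracy = trace / total = (17+5+18=40) / 69 = 40/69 = 0.5797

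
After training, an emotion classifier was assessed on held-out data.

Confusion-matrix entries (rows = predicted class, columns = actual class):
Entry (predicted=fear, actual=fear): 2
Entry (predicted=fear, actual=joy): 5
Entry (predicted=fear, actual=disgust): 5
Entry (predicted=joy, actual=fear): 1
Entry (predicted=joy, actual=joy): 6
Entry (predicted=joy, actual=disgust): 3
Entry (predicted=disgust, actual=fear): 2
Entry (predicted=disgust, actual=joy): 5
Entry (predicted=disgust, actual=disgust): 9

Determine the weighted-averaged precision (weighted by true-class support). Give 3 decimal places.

0.526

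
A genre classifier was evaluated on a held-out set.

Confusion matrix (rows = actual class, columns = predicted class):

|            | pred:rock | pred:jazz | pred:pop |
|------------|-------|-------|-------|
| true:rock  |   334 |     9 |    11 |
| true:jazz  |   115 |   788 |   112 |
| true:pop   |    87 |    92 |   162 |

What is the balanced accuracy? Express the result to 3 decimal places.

Balanced accuracy = mean of per-class recall.
  rock: recall = 334/354 = 0.9435
  jazz: recall = 788/1015 = 0.7764
  pop: recall = 162/341 = 0.4751
Mean = (0.9435 + 0.7764 + 0.4751) / 3 = 0.732

0.732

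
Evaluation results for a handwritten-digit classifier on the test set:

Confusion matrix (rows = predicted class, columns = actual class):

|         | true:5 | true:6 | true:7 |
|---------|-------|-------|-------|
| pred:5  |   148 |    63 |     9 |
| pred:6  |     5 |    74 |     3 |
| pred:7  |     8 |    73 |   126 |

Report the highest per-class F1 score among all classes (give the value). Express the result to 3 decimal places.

Per-class F1 score (2·TP/(2·TP+FP+FN)):
  5: TP=148, FP=63+9=72, FN=5+8=13 → 296/381 = 0.7769
  6: TP=74, FP=5+3=8, FN=63+73=136 → 148/292 = 0.5068
  7: TP=126, FP=8+73=81, FN=9+3=12 → 252/345 = 0.7304
Highest is class '5' with F1 score = 0.777.

0.777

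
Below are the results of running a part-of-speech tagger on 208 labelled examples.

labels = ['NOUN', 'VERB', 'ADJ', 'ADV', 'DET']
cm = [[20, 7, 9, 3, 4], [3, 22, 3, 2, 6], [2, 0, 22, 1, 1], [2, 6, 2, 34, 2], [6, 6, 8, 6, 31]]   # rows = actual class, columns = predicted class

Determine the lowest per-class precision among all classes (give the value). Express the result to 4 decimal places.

0.5000

Per-class precision (TP/(TP+FP)):
  NOUN: TP=20, FP=3+2+2+6=13 → 20/33 = 0.60606
  VERB: TP=22, FP=7+0+6+6=19 → 22/41 = 0.53659
  ADJ: TP=22, FP=9+3+2+8=22 → 22/44 = 0.50000
  ADV: TP=34, FP=3+2+1+6=12 → 34/46 = 0.73913
  DET: TP=31, FP=4+6+1+2=13 → 31/44 = 0.70455
Lowest is class 'ADJ' with precision = 0.5000.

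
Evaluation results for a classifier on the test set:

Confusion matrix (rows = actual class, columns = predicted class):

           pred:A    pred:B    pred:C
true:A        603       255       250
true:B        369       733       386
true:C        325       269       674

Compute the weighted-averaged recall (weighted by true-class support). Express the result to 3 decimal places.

Per-class recall (TP/(TP+FN)):
  A: TP=603, FN=255+250=505 → 603/1108 = 0.5442
  B: TP=733, FN=369+386=755 → 733/1488 = 0.4926
  C: TP=674, FN=325+269=594 → 674/1268 = 0.5315
Weighted-recall = Σ (supportᵢ/N)·recallᵢ with N=3864: (1108/3864)·0.5442 + (1488/3864)·0.4926 + (1268/3864)·0.5315 = 0.520

0.520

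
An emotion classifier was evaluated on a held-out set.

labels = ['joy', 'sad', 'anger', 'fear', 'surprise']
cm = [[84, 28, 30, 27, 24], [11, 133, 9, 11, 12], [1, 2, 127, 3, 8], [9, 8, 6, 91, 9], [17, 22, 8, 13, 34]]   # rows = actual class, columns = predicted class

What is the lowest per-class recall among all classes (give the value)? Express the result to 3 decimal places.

Per-class recall (TP/(TP+FN)):
  joy: TP=84, FN=28+30+27+24=109 → 84/193 = 0.4352
  sad: TP=133, FN=11+9+11+12=43 → 133/176 = 0.7557
  anger: TP=127, FN=1+2+3+8=14 → 127/141 = 0.9007
  fear: TP=91, FN=9+8+6+9=32 → 91/123 = 0.7398
  surprise: TP=34, FN=17+22+8+13=60 → 34/94 = 0.3617
Lowest is class 'surprise' with recall = 0.362.

0.362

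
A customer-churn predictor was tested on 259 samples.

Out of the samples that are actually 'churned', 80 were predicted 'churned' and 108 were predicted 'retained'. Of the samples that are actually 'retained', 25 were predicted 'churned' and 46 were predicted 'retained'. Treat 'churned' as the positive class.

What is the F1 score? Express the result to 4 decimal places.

0.5461

Precision = TP/(TP+FP) = 80/105 = 0.7619
Recall = TP/(TP+FN) = 80/188 = 0.4255
F1 = 2·TP/(2·TP+FP+FN) = 160/293 = 0.5461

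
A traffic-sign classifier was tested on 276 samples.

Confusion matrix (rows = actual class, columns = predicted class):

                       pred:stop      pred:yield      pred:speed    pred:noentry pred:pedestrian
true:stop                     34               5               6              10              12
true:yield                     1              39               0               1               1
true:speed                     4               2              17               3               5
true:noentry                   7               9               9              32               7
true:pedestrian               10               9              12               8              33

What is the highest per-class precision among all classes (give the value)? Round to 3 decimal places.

0.609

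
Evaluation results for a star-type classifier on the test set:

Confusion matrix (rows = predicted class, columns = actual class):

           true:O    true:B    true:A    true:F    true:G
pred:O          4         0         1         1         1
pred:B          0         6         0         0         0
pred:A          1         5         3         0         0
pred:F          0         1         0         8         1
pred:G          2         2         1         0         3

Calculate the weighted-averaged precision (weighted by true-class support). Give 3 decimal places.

0.719

Per-class precision (TP/(TP+FP)):
  O: TP=4, FP=0+1+1+1=3 → 4/7 = 0.5714
  B: TP=6, FP=0+0+0+0=0 → 6/6 = 1.0000
  A: TP=3, FP=1+5+0+0=6 → 3/9 = 0.3333
  F: TP=8, FP=0+1+0+1=2 → 8/10 = 0.8000
  G: TP=3, FP=2+2+1+0=5 → 3/8 = 0.3750
Weighted-precision = Σ (supportᵢ/N)·precisionᵢ with N=40: (7/40)·0.5714 + (14/40)·1.0000 + (5/40)·0.3333 + (9/40)·0.8000 + (5/40)·0.3750 = 0.719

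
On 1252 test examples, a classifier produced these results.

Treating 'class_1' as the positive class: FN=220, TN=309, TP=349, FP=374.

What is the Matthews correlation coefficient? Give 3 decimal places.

0.066

MCC = (TP·TN − FP·FN) / √((TP+FP)(TP+FN)(TN+FP)(TN+FN))
Numerator = 349·309 − 374·220 = 25561
Denominator = √(723·569·683·529) = √148637002809 = 385534.6973
MCC = 25561 / 385534.6973 = 0.066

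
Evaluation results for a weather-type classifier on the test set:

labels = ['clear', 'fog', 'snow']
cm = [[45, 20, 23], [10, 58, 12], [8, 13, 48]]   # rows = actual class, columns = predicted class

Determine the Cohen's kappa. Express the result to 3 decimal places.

0.458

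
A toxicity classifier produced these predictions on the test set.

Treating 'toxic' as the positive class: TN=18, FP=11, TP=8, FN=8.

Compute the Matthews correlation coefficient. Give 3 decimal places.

0.117

MCC = (TP·TN − FP·FN) / √((TP+FP)(TP+FN)(TN+FP)(TN+FN))
Numerator = 8·18 − 11·8 = 56
Denominator = √(19·16·29·26) = √229216 = 478.7651
MCC = 56 / 478.7651 = 0.117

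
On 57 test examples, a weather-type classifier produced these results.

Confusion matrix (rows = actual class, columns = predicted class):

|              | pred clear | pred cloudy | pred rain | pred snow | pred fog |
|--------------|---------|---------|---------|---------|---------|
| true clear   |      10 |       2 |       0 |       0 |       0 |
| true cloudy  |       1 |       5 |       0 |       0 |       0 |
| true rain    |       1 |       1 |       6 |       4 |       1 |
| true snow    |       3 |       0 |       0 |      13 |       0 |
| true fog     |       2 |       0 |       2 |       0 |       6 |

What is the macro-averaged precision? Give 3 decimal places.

0.717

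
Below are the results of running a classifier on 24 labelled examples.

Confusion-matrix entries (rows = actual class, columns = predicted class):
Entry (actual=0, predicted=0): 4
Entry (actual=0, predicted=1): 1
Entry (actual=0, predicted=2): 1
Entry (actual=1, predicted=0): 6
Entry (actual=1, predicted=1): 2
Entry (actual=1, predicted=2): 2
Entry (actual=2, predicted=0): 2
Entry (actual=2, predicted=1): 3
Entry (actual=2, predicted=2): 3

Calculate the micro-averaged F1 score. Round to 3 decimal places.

Micro-averaging pools counts across classes: ΣTP=9, ΣFP=15, ΣFN=15.
Micro-F1 score = 2·TP/(2·TP+FP+FN) on pooled counts = 0.375 (equals overall accuracy in single-label multiclass).

0.375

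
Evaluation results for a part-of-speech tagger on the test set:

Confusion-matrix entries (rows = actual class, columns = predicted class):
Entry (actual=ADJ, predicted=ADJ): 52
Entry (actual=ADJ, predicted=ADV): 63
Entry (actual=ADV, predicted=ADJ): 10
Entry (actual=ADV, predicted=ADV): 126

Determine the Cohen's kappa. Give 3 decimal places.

Observed agreement pₒ = trace/N = 178/251 = 0.7092
Expected agreement pₑ = Σ (rowᵢ·colᵢ)/N² = (115·62 + 136·189)/251² = 0.5212
κ = (pₒ − pₑ)/(1 − pₑ) = (0.7092 − 0.5212)/(1 − 0.5212) = 0.393

0.393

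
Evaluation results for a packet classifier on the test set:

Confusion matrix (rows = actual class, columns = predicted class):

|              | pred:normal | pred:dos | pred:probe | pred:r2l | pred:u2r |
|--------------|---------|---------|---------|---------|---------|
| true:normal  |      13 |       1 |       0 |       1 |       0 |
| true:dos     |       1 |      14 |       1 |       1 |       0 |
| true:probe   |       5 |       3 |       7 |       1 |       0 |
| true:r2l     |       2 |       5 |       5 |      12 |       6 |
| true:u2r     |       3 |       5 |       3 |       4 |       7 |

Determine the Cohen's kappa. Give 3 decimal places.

0.416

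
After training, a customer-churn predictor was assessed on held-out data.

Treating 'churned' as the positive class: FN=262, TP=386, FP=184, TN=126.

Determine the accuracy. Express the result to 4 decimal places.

Accuracy = (TP+TN)/N = (386+126)/958 = 0.5344

0.5344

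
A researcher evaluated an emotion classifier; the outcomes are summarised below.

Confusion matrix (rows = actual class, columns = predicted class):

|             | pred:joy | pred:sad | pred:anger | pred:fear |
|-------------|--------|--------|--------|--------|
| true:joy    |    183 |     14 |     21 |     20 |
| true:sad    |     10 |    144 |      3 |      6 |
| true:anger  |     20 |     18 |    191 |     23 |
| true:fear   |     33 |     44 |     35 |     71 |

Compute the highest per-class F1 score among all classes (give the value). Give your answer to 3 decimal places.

Per-class F1 score (2·TP/(2·TP+FP+FN)):
  joy: TP=183, FP=10+20+33=63, FN=14+21+20=55 → 366/484 = 0.7562
  sad: TP=144, FP=14+18+44=76, FN=10+3+6=19 → 288/383 = 0.7520
  anger: TP=191, FP=21+3+35=59, FN=20+18+23=61 → 382/502 = 0.7610
  fear: TP=71, FP=20+6+23=49, FN=33+44+35=112 → 142/303 = 0.4686
Highest is class 'anger' with F1 score = 0.761.

0.761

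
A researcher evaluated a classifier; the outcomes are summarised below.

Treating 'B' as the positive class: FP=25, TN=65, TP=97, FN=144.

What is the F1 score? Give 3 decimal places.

0.534

Precision = TP/(TP+FP) = 97/122 = 0.7951
Recall = TP/(TP+FN) = 97/241 = 0.4025
F1 = 2·TP/(2·TP+FP+FN) = 194/363 = 0.534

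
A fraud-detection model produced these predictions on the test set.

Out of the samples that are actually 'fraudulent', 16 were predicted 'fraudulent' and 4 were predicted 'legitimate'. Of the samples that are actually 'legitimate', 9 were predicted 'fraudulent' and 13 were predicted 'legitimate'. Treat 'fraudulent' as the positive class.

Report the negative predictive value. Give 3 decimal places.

NPV = TN/(TN+FN) = 13/(13+4) = 0.765

0.765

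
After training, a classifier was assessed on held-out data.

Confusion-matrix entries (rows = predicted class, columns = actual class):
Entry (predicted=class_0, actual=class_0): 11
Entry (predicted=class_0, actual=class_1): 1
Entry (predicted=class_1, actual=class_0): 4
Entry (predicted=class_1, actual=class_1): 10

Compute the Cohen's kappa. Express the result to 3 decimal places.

Observed agreement pₒ = trace/N = 21/26 = 0.8077
Expected agreement pₑ = Σ (rowᵢ·colᵢ)/N² = (15·12 + 11·14)/26² = 0.4941
κ = (pₒ − pₑ)/(1 − pₑ) = (0.8077 − 0.4941)/(1 − 0.4941) = 0.620

0.620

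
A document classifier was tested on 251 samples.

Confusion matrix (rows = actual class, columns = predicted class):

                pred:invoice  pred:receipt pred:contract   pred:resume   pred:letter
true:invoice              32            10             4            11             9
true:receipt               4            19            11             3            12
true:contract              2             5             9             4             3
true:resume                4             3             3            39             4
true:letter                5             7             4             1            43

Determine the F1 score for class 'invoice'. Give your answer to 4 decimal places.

0.5664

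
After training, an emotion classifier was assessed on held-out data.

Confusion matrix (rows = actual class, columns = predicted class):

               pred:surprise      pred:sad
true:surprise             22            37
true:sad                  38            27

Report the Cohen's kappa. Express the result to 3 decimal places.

-0.212

Observed agreement pₒ = trace/N = 49/124 = 0.3952
Expected agreement pₑ = Σ (rowᵢ·colᵢ)/N² = (59·60 + 65·64)/124² = 0.5008
κ = (pₒ − pₑ)/(1 − pₑ) = (0.3952 − 0.5008)/(1 − 0.5008) = -0.212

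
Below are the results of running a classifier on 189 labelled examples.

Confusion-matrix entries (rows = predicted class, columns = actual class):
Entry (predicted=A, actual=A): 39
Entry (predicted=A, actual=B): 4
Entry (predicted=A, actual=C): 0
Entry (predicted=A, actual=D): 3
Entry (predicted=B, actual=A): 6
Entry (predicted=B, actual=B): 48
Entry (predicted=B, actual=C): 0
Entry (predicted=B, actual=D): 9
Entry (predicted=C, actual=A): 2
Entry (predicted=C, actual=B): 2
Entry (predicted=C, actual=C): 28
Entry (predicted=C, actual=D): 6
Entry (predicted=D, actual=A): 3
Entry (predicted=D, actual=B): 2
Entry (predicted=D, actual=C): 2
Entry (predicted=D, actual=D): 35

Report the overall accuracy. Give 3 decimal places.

0.794

Accuracy = trace / total = (39+48+28+35=150) / 189 = 150/189 = 0.794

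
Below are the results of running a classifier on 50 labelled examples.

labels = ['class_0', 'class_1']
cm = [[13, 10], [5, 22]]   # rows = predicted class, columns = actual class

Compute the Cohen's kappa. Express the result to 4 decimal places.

0.3863

Observed agreement pₒ = trace/N = 35/50 = 0.70000
Expected agreement pₑ = Σ (rowᵢ·colᵢ)/N² = (18·23 + 32·27)/50² = 0.51120
κ = (pₒ − pₑ)/(1 − pₑ) = (0.70000 − 0.51120)/(1 − 0.51120) = 0.3863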